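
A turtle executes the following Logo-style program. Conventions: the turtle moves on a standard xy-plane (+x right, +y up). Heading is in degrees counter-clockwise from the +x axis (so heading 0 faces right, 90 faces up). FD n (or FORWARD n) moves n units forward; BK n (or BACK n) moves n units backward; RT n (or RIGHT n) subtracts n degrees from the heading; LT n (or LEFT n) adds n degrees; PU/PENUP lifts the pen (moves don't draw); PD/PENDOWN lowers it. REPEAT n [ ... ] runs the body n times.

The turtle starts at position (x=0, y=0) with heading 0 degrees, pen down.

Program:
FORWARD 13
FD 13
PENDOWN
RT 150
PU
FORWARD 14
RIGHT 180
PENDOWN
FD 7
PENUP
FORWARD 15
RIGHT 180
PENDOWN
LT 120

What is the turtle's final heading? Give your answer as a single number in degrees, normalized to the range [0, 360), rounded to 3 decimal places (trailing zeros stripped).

Answer: 330

Derivation:
Executing turtle program step by step:
Start: pos=(0,0), heading=0, pen down
FD 13: (0,0) -> (13,0) [heading=0, draw]
FD 13: (13,0) -> (26,0) [heading=0, draw]
PD: pen down
RT 150: heading 0 -> 210
PU: pen up
FD 14: (26,0) -> (13.876,-7) [heading=210, move]
RT 180: heading 210 -> 30
PD: pen down
FD 7: (13.876,-7) -> (19.938,-3.5) [heading=30, draw]
PU: pen up
FD 15: (19.938,-3.5) -> (32.928,4) [heading=30, move]
RT 180: heading 30 -> 210
PD: pen down
LT 120: heading 210 -> 330
Final: pos=(32.928,4), heading=330, 3 segment(s) drawn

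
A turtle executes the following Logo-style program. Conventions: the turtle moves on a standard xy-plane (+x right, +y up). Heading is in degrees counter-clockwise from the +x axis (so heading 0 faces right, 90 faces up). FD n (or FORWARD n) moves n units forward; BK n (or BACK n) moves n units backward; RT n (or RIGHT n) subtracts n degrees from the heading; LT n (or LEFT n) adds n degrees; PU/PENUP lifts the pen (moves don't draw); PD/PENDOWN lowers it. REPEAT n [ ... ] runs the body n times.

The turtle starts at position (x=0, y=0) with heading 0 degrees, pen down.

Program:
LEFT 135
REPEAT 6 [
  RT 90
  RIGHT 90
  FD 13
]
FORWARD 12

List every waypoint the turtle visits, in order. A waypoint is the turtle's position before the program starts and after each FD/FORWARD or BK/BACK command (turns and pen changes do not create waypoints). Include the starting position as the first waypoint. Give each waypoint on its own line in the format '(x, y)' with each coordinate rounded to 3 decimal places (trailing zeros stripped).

Executing turtle program step by step:
Start: pos=(0,0), heading=0, pen down
LT 135: heading 0 -> 135
REPEAT 6 [
  -- iteration 1/6 --
  RT 90: heading 135 -> 45
  RT 90: heading 45 -> 315
  FD 13: (0,0) -> (9.192,-9.192) [heading=315, draw]
  -- iteration 2/6 --
  RT 90: heading 315 -> 225
  RT 90: heading 225 -> 135
  FD 13: (9.192,-9.192) -> (0,0) [heading=135, draw]
  -- iteration 3/6 --
  RT 90: heading 135 -> 45
  RT 90: heading 45 -> 315
  FD 13: (0,0) -> (9.192,-9.192) [heading=315, draw]
  -- iteration 4/6 --
  RT 90: heading 315 -> 225
  RT 90: heading 225 -> 135
  FD 13: (9.192,-9.192) -> (0,0) [heading=135, draw]
  -- iteration 5/6 --
  RT 90: heading 135 -> 45
  RT 90: heading 45 -> 315
  FD 13: (0,0) -> (9.192,-9.192) [heading=315, draw]
  -- iteration 6/6 --
  RT 90: heading 315 -> 225
  RT 90: heading 225 -> 135
  FD 13: (9.192,-9.192) -> (0,0) [heading=135, draw]
]
FD 12: (0,0) -> (-8.485,8.485) [heading=135, draw]
Final: pos=(-8.485,8.485), heading=135, 7 segment(s) drawn
Waypoints (8 total):
(0, 0)
(9.192, -9.192)
(0, 0)
(9.192, -9.192)
(0, 0)
(9.192, -9.192)
(0, 0)
(-8.485, 8.485)

Answer: (0, 0)
(9.192, -9.192)
(0, 0)
(9.192, -9.192)
(0, 0)
(9.192, -9.192)
(0, 0)
(-8.485, 8.485)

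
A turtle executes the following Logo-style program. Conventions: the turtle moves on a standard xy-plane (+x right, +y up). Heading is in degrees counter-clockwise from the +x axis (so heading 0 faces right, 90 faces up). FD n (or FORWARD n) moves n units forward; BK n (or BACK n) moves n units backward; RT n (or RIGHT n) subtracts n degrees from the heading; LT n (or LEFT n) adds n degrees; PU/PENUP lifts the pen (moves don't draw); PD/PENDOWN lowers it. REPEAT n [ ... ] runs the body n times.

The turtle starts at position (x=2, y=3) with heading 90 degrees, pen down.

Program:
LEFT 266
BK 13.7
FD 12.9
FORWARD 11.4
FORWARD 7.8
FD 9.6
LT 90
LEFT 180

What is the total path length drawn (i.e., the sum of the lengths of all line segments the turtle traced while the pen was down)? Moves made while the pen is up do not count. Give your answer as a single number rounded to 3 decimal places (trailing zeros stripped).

Executing turtle program step by step:
Start: pos=(2,3), heading=90, pen down
LT 266: heading 90 -> 356
BK 13.7: (2,3) -> (-11.667,3.956) [heading=356, draw]
FD 12.9: (-11.667,3.956) -> (1.202,3.056) [heading=356, draw]
FD 11.4: (1.202,3.056) -> (12.574,2.261) [heading=356, draw]
FD 7.8: (12.574,2.261) -> (20.355,1.716) [heading=356, draw]
FD 9.6: (20.355,1.716) -> (29.932,1.047) [heading=356, draw]
LT 90: heading 356 -> 86
LT 180: heading 86 -> 266
Final: pos=(29.932,1.047), heading=266, 5 segment(s) drawn

Segment lengths:
  seg 1: (2,3) -> (-11.667,3.956), length = 13.7
  seg 2: (-11.667,3.956) -> (1.202,3.056), length = 12.9
  seg 3: (1.202,3.056) -> (12.574,2.261), length = 11.4
  seg 4: (12.574,2.261) -> (20.355,1.716), length = 7.8
  seg 5: (20.355,1.716) -> (29.932,1.047), length = 9.6
Total = 55.4

Answer: 55.4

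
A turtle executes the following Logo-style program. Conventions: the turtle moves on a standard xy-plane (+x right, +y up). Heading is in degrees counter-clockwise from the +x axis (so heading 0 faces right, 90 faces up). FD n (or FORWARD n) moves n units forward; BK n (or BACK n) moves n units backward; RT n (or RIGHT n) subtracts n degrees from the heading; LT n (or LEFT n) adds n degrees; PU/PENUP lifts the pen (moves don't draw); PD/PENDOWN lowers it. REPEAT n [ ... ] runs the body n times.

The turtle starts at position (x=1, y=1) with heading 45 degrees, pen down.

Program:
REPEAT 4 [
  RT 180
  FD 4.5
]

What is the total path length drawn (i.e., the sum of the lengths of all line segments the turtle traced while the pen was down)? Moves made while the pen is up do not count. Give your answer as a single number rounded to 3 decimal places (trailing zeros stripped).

Answer: 18

Derivation:
Executing turtle program step by step:
Start: pos=(1,1), heading=45, pen down
REPEAT 4 [
  -- iteration 1/4 --
  RT 180: heading 45 -> 225
  FD 4.5: (1,1) -> (-2.182,-2.182) [heading=225, draw]
  -- iteration 2/4 --
  RT 180: heading 225 -> 45
  FD 4.5: (-2.182,-2.182) -> (1,1) [heading=45, draw]
  -- iteration 3/4 --
  RT 180: heading 45 -> 225
  FD 4.5: (1,1) -> (-2.182,-2.182) [heading=225, draw]
  -- iteration 4/4 --
  RT 180: heading 225 -> 45
  FD 4.5: (-2.182,-2.182) -> (1,1) [heading=45, draw]
]
Final: pos=(1,1), heading=45, 4 segment(s) drawn

Segment lengths:
  seg 1: (1,1) -> (-2.182,-2.182), length = 4.5
  seg 2: (-2.182,-2.182) -> (1,1), length = 4.5
  seg 3: (1,1) -> (-2.182,-2.182), length = 4.5
  seg 4: (-2.182,-2.182) -> (1,1), length = 4.5
Total = 18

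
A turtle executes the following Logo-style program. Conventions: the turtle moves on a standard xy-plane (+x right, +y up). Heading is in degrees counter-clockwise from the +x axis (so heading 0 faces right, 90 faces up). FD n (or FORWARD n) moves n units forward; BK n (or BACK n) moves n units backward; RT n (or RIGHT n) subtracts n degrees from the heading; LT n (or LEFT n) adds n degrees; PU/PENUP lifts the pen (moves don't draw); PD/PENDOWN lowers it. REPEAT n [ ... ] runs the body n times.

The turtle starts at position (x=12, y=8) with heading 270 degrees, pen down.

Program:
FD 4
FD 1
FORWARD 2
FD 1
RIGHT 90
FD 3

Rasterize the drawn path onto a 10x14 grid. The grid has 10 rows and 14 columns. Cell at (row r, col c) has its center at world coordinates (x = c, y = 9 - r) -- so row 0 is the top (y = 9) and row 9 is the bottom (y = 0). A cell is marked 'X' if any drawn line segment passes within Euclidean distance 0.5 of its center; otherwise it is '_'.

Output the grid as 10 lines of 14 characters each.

Answer: ______________
____________X_
____________X_
____________X_
____________X_
____________X_
____________X_
____________X_
____________X_
_________XXXX_

Derivation:
Segment 0: (12,8) -> (12,4)
Segment 1: (12,4) -> (12,3)
Segment 2: (12,3) -> (12,1)
Segment 3: (12,1) -> (12,0)
Segment 4: (12,0) -> (9,0)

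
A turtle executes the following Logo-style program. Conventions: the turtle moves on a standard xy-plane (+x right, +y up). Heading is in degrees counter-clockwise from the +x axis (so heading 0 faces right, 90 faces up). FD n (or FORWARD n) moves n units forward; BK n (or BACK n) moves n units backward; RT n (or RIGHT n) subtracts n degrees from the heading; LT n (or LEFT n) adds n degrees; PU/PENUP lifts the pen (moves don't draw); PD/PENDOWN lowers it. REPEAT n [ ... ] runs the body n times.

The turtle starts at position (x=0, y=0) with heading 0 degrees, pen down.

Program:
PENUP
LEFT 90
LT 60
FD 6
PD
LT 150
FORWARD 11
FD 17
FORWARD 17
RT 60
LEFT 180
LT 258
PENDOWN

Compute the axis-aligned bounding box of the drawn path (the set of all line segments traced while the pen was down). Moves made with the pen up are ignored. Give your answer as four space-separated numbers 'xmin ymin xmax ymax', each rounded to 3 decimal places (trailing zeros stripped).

Executing turtle program step by step:
Start: pos=(0,0), heading=0, pen down
PU: pen up
LT 90: heading 0 -> 90
LT 60: heading 90 -> 150
FD 6: (0,0) -> (-5.196,3) [heading=150, move]
PD: pen down
LT 150: heading 150 -> 300
FD 11: (-5.196,3) -> (0.304,-6.526) [heading=300, draw]
FD 17: (0.304,-6.526) -> (8.804,-21.249) [heading=300, draw]
FD 17: (8.804,-21.249) -> (17.304,-35.971) [heading=300, draw]
RT 60: heading 300 -> 240
LT 180: heading 240 -> 60
LT 258: heading 60 -> 318
PD: pen down
Final: pos=(17.304,-35.971), heading=318, 3 segment(s) drawn

Segment endpoints: x in {-5.196, 0.304, 8.804, 17.304}, y in {-35.971, -21.249, -6.526, 3}
xmin=-5.196, ymin=-35.971, xmax=17.304, ymax=3

Answer: -5.196 -35.971 17.304 3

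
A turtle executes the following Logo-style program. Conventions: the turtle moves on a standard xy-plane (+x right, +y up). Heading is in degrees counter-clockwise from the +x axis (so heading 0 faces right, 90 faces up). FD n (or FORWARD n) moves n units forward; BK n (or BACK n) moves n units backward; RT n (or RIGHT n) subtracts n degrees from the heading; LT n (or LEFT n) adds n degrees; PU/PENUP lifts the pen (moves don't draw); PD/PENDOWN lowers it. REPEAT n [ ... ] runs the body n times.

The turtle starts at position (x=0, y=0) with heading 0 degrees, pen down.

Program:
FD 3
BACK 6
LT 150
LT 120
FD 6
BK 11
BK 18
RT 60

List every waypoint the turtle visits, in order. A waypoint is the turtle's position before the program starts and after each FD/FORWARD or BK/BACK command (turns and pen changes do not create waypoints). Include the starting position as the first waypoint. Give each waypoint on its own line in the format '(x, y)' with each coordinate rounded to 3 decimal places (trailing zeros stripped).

Executing turtle program step by step:
Start: pos=(0,0), heading=0, pen down
FD 3: (0,0) -> (3,0) [heading=0, draw]
BK 6: (3,0) -> (-3,0) [heading=0, draw]
LT 150: heading 0 -> 150
LT 120: heading 150 -> 270
FD 6: (-3,0) -> (-3,-6) [heading=270, draw]
BK 11: (-3,-6) -> (-3,5) [heading=270, draw]
BK 18: (-3,5) -> (-3,23) [heading=270, draw]
RT 60: heading 270 -> 210
Final: pos=(-3,23), heading=210, 5 segment(s) drawn
Waypoints (6 total):
(0, 0)
(3, 0)
(-3, 0)
(-3, -6)
(-3, 5)
(-3, 23)

Answer: (0, 0)
(3, 0)
(-3, 0)
(-3, -6)
(-3, 5)
(-3, 23)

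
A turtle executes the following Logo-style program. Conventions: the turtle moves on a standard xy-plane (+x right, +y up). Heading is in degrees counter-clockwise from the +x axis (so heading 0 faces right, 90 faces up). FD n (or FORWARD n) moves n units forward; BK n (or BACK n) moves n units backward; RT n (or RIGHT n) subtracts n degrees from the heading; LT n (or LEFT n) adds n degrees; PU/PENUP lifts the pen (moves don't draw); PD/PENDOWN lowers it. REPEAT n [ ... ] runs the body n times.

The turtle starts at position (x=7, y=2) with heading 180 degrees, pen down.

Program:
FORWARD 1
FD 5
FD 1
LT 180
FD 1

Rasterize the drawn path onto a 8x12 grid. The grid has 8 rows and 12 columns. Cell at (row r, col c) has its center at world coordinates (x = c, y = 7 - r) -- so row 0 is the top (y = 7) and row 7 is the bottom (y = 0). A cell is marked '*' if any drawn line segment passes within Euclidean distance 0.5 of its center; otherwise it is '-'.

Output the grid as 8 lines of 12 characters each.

Segment 0: (7,2) -> (6,2)
Segment 1: (6,2) -> (1,2)
Segment 2: (1,2) -> (0,2)
Segment 3: (0,2) -> (1,2)

Answer: ------------
------------
------------
------------
------------
********----
------------
------------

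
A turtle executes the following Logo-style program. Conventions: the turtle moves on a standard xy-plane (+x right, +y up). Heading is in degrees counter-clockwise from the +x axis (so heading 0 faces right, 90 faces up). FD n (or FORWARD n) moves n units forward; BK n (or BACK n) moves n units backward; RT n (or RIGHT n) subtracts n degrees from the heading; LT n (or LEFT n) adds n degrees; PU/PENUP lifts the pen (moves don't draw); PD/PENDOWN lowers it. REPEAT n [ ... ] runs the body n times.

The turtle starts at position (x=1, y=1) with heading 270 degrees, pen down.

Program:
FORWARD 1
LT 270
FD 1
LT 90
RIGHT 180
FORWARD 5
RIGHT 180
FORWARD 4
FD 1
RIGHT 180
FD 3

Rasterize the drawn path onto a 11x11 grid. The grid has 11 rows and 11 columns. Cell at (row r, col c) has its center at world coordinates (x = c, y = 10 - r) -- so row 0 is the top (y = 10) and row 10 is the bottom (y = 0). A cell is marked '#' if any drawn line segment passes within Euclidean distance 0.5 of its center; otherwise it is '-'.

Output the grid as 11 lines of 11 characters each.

Segment 0: (1,1) -> (1,0)
Segment 1: (1,0) -> (-0,0)
Segment 2: (-0,0) -> (0,5)
Segment 3: (0,5) -> (0,1)
Segment 4: (0,1) -> (0,0)
Segment 5: (0,0) -> (0,3)

Answer: -----------
-----------
-----------
-----------
-----------
#----------
#----------
#----------
#----------
##---------
##---------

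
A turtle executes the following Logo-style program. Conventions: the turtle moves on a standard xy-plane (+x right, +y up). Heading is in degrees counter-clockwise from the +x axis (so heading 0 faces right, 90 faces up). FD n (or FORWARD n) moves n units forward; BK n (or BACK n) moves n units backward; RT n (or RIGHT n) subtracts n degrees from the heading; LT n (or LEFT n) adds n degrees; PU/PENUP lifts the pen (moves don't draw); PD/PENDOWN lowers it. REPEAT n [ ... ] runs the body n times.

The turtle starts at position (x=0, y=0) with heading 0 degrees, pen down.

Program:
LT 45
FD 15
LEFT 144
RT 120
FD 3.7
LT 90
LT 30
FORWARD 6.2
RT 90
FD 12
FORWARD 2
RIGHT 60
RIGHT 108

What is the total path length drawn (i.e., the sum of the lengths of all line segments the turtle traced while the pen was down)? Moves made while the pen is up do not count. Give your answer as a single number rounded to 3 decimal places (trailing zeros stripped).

Executing turtle program step by step:
Start: pos=(0,0), heading=0, pen down
LT 45: heading 0 -> 45
FD 15: (0,0) -> (10.607,10.607) [heading=45, draw]
LT 144: heading 45 -> 189
RT 120: heading 189 -> 69
FD 3.7: (10.607,10.607) -> (11.933,14.061) [heading=69, draw]
LT 90: heading 69 -> 159
LT 30: heading 159 -> 189
FD 6.2: (11.933,14.061) -> (5.809,13.091) [heading=189, draw]
RT 90: heading 189 -> 99
FD 12: (5.809,13.091) -> (3.932,24.943) [heading=99, draw]
FD 2: (3.932,24.943) -> (3.619,26.919) [heading=99, draw]
RT 60: heading 99 -> 39
RT 108: heading 39 -> 291
Final: pos=(3.619,26.919), heading=291, 5 segment(s) drawn

Segment lengths:
  seg 1: (0,0) -> (10.607,10.607), length = 15
  seg 2: (10.607,10.607) -> (11.933,14.061), length = 3.7
  seg 3: (11.933,14.061) -> (5.809,13.091), length = 6.2
  seg 4: (5.809,13.091) -> (3.932,24.943), length = 12
  seg 5: (3.932,24.943) -> (3.619,26.919), length = 2
Total = 38.9

Answer: 38.9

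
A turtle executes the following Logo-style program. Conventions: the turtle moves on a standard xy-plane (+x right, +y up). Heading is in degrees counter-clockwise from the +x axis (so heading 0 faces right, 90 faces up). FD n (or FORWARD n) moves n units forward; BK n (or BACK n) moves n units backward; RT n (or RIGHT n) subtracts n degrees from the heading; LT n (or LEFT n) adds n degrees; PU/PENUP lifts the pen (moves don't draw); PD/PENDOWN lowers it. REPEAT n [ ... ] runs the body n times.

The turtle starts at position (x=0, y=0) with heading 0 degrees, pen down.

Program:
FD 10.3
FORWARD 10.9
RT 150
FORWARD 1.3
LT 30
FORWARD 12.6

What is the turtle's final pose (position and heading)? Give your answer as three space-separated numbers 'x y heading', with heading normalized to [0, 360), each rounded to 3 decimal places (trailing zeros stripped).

Answer: 13.774 -11.562 240

Derivation:
Executing turtle program step by step:
Start: pos=(0,0), heading=0, pen down
FD 10.3: (0,0) -> (10.3,0) [heading=0, draw]
FD 10.9: (10.3,0) -> (21.2,0) [heading=0, draw]
RT 150: heading 0 -> 210
FD 1.3: (21.2,0) -> (20.074,-0.65) [heading=210, draw]
LT 30: heading 210 -> 240
FD 12.6: (20.074,-0.65) -> (13.774,-11.562) [heading=240, draw]
Final: pos=(13.774,-11.562), heading=240, 4 segment(s) drawn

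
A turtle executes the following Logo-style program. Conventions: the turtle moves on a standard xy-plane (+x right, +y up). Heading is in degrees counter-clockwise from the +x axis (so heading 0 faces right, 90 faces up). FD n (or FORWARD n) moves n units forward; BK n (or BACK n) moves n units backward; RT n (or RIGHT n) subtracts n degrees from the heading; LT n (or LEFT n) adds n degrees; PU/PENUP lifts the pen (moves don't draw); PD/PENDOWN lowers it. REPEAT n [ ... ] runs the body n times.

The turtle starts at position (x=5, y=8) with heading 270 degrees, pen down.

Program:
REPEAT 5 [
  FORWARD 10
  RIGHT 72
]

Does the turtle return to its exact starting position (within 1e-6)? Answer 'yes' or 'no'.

Executing turtle program step by step:
Start: pos=(5,8), heading=270, pen down
REPEAT 5 [
  -- iteration 1/5 --
  FD 10: (5,8) -> (5,-2) [heading=270, draw]
  RT 72: heading 270 -> 198
  -- iteration 2/5 --
  FD 10: (5,-2) -> (-4.511,-5.09) [heading=198, draw]
  RT 72: heading 198 -> 126
  -- iteration 3/5 --
  FD 10: (-4.511,-5.09) -> (-10.388,3) [heading=126, draw]
  RT 72: heading 126 -> 54
  -- iteration 4/5 --
  FD 10: (-10.388,3) -> (-4.511,11.09) [heading=54, draw]
  RT 72: heading 54 -> 342
  -- iteration 5/5 --
  FD 10: (-4.511,11.09) -> (5,8) [heading=342, draw]
  RT 72: heading 342 -> 270
]
Final: pos=(5,8), heading=270, 5 segment(s) drawn

Start position: (5, 8)
Final position: (5, 8)
Distance = 0; < 1e-6 -> CLOSED

Answer: yes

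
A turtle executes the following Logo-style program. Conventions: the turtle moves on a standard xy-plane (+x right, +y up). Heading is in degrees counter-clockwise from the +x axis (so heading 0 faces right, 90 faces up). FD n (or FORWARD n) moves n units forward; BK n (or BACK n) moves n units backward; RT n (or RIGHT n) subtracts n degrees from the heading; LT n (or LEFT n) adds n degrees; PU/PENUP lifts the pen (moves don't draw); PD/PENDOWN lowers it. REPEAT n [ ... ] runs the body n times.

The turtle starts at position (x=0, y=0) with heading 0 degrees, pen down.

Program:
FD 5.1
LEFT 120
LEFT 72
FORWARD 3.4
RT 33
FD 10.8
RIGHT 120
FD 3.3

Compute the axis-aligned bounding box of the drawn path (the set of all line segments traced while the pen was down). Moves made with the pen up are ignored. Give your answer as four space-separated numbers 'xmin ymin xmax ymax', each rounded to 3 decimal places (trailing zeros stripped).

Executing turtle program step by step:
Start: pos=(0,0), heading=0, pen down
FD 5.1: (0,0) -> (5.1,0) [heading=0, draw]
LT 120: heading 0 -> 120
LT 72: heading 120 -> 192
FD 3.4: (5.1,0) -> (1.774,-0.707) [heading=192, draw]
RT 33: heading 192 -> 159
FD 10.8: (1.774,-0.707) -> (-8.308,3.163) [heading=159, draw]
RT 120: heading 159 -> 39
FD 3.3: (-8.308,3.163) -> (-5.744,5.24) [heading=39, draw]
Final: pos=(-5.744,5.24), heading=39, 4 segment(s) drawn

Segment endpoints: x in {-8.308, -5.744, 0, 1.774, 5.1}, y in {-0.707, 0, 3.163, 5.24}
xmin=-8.308, ymin=-0.707, xmax=5.1, ymax=5.24

Answer: -8.308 -0.707 5.1 5.24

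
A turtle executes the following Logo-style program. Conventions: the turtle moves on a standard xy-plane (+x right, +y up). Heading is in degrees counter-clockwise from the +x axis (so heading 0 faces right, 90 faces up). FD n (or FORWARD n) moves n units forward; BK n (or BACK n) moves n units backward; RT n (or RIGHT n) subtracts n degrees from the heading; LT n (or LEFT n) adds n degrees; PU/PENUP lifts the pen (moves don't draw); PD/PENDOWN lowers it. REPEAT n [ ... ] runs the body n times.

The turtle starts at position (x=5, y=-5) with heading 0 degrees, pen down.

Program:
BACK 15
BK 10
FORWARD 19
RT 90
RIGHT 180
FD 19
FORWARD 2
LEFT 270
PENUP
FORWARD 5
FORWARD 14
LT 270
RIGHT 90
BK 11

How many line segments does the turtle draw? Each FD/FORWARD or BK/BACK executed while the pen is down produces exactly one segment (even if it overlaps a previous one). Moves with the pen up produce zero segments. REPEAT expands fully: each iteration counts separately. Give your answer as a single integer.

Answer: 5

Derivation:
Executing turtle program step by step:
Start: pos=(5,-5), heading=0, pen down
BK 15: (5,-5) -> (-10,-5) [heading=0, draw]
BK 10: (-10,-5) -> (-20,-5) [heading=0, draw]
FD 19: (-20,-5) -> (-1,-5) [heading=0, draw]
RT 90: heading 0 -> 270
RT 180: heading 270 -> 90
FD 19: (-1,-5) -> (-1,14) [heading=90, draw]
FD 2: (-1,14) -> (-1,16) [heading=90, draw]
LT 270: heading 90 -> 0
PU: pen up
FD 5: (-1,16) -> (4,16) [heading=0, move]
FD 14: (4,16) -> (18,16) [heading=0, move]
LT 270: heading 0 -> 270
RT 90: heading 270 -> 180
BK 11: (18,16) -> (29,16) [heading=180, move]
Final: pos=(29,16), heading=180, 5 segment(s) drawn
Segments drawn: 5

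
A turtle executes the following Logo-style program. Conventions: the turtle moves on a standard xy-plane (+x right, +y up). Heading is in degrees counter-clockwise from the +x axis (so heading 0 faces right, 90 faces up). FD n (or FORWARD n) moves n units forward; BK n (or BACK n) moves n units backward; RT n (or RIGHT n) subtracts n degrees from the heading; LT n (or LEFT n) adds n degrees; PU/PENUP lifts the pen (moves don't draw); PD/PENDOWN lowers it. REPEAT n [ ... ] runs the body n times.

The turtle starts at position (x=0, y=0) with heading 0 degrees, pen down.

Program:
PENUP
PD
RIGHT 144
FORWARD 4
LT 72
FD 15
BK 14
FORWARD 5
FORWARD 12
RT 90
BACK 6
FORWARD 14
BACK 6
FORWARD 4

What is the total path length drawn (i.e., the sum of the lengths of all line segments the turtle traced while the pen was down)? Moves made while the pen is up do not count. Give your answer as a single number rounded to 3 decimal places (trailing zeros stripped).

Answer: 80

Derivation:
Executing turtle program step by step:
Start: pos=(0,0), heading=0, pen down
PU: pen up
PD: pen down
RT 144: heading 0 -> 216
FD 4: (0,0) -> (-3.236,-2.351) [heading=216, draw]
LT 72: heading 216 -> 288
FD 15: (-3.236,-2.351) -> (1.399,-16.617) [heading=288, draw]
BK 14: (1.399,-16.617) -> (-2.927,-3.302) [heading=288, draw]
FD 5: (-2.927,-3.302) -> (-1.382,-8.057) [heading=288, draw]
FD 12: (-1.382,-8.057) -> (2.326,-19.47) [heading=288, draw]
RT 90: heading 288 -> 198
BK 6: (2.326,-19.47) -> (8.033,-17.616) [heading=198, draw]
FD 14: (8.033,-17.616) -> (-5.282,-21.942) [heading=198, draw]
BK 6: (-5.282,-21.942) -> (0.424,-20.088) [heading=198, draw]
FD 4: (0.424,-20.088) -> (-3.38,-21.324) [heading=198, draw]
Final: pos=(-3.38,-21.324), heading=198, 9 segment(s) drawn

Segment lengths:
  seg 1: (0,0) -> (-3.236,-2.351), length = 4
  seg 2: (-3.236,-2.351) -> (1.399,-16.617), length = 15
  seg 3: (1.399,-16.617) -> (-2.927,-3.302), length = 14
  seg 4: (-2.927,-3.302) -> (-1.382,-8.057), length = 5
  seg 5: (-1.382,-8.057) -> (2.326,-19.47), length = 12
  seg 6: (2.326,-19.47) -> (8.033,-17.616), length = 6
  seg 7: (8.033,-17.616) -> (-5.282,-21.942), length = 14
  seg 8: (-5.282,-21.942) -> (0.424,-20.088), length = 6
  seg 9: (0.424,-20.088) -> (-3.38,-21.324), length = 4
Total = 80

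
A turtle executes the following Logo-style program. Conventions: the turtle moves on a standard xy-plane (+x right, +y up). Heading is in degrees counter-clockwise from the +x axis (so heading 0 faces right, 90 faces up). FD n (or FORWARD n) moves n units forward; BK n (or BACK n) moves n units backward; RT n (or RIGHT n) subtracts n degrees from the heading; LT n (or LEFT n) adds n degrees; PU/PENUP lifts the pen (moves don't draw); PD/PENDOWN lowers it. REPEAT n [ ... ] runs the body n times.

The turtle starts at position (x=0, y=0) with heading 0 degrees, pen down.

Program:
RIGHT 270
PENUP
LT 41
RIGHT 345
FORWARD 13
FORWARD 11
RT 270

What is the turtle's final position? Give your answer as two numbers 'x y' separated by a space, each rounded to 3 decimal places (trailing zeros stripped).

Executing turtle program step by step:
Start: pos=(0,0), heading=0, pen down
RT 270: heading 0 -> 90
PU: pen up
LT 41: heading 90 -> 131
RT 345: heading 131 -> 146
FD 13: (0,0) -> (-10.777,7.27) [heading=146, move]
FD 11: (-10.777,7.27) -> (-19.897,13.421) [heading=146, move]
RT 270: heading 146 -> 236
Final: pos=(-19.897,13.421), heading=236, 0 segment(s) drawn

Answer: -19.897 13.421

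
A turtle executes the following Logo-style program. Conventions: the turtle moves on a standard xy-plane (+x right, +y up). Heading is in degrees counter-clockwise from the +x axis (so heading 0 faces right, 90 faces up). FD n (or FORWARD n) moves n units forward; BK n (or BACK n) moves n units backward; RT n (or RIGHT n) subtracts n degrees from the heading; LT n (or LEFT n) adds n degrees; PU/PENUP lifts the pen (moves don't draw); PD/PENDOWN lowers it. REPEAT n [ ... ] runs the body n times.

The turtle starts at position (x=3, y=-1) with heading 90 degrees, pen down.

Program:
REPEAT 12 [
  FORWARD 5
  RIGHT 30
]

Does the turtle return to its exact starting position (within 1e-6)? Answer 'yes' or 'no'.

Answer: yes

Derivation:
Executing turtle program step by step:
Start: pos=(3,-1), heading=90, pen down
REPEAT 12 [
  -- iteration 1/12 --
  FD 5: (3,-1) -> (3,4) [heading=90, draw]
  RT 30: heading 90 -> 60
  -- iteration 2/12 --
  FD 5: (3,4) -> (5.5,8.33) [heading=60, draw]
  RT 30: heading 60 -> 30
  -- iteration 3/12 --
  FD 5: (5.5,8.33) -> (9.83,10.83) [heading=30, draw]
  RT 30: heading 30 -> 0
  -- iteration 4/12 --
  FD 5: (9.83,10.83) -> (14.83,10.83) [heading=0, draw]
  RT 30: heading 0 -> 330
  -- iteration 5/12 --
  FD 5: (14.83,10.83) -> (19.16,8.33) [heading=330, draw]
  RT 30: heading 330 -> 300
  -- iteration 6/12 --
  FD 5: (19.16,8.33) -> (21.66,4) [heading=300, draw]
  RT 30: heading 300 -> 270
  -- iteration 7/12 --
  FD 5: (21.66,4) -> (21.66,-1) [heading=270, draw]
  RT 30: heading 270 -> 240
  -- iteration 8/12 --
  FD 5: (21.66,-1) -> (19.16,-5.33) [heading=240, draw]
  RT 30: heading 240 -> 210
  -- iteration 9/12 --
  FD 5: (19.16,-5.33) -> (14.83,-7.83) [heading=210, draw]
  RT 30: heading 210 -> 180
  -- iteration 10/12 --
  FD 5: (14.83,-7.83) -> (9.83,-7.83) [heading=180, draw]
  RT 30: heading 180 -> 150
  -- iteration 11/12 --
  FD 5: (9.83,-7.83) -> (5.5,-5.33) [heading=150, draw]
  RT 30: heading 150 -> 120
  -- iteration 12/12 --
  FD 5: (5.5,-5.33) -> (3,-1) [heading=120, draw]
  RT 30: heading 120 -> 90
]
Final: pos=(3,-1), heading=90, 12 segment(s) drawn

Start position: (3, -1)
Final position: (3, -1)
Distance = 0; < 1e-6 -> CLOSED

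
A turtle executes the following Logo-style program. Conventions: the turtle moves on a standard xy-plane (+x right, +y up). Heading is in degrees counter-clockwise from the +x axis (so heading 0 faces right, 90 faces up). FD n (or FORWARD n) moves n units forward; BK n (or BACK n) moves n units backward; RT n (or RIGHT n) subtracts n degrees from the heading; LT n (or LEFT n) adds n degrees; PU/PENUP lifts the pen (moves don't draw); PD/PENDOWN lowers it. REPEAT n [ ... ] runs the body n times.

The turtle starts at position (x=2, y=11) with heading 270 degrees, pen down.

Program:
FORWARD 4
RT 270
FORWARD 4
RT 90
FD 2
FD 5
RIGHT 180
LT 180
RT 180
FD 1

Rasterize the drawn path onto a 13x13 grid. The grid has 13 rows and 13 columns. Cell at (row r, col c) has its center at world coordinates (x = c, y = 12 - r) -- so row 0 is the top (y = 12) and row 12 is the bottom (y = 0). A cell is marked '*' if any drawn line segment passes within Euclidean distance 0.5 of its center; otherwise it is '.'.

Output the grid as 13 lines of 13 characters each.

Segment 0: (2,11) -> (2,7)
Segment 1: (2,7) -> (6,7)
Segment 2: (6,7) -> (6,5)
Segment 3: (6,5) -> (6,0)
Segment 4: (6,0) -> (6,1)

Answer: .............
..*..........
..*..........
..*..........
..*..........
..*****......
......*......
......*......
......*......
......*......
......*......
......*......
......*......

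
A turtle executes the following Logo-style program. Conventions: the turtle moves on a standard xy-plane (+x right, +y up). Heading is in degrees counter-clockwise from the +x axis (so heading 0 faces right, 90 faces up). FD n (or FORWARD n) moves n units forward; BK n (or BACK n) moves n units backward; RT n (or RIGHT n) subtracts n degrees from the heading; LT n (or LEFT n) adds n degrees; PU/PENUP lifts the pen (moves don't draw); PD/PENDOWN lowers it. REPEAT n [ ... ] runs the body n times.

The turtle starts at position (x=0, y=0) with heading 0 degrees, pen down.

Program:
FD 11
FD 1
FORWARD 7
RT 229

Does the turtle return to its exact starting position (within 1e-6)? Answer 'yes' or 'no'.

Executing turtle program step by step:
Start: pos=(0,0), heading=0, pen down
FD 11: (0,0) -> (11,0) [heading=0, draw]
FD 1: (11,0) -> (12,0) [heading=0, draw]
FD 7: (12,0) -> (19,0) [heading=0, draw]
RT 229: heading 0 -> 131
Final: pos=(19,0), heading=131, 3 segment(s) drawn

Start position: (0, 0)
Final position: (19, 0)
Distance = 19; >= 1e-6 -> NOT closed

Answer: no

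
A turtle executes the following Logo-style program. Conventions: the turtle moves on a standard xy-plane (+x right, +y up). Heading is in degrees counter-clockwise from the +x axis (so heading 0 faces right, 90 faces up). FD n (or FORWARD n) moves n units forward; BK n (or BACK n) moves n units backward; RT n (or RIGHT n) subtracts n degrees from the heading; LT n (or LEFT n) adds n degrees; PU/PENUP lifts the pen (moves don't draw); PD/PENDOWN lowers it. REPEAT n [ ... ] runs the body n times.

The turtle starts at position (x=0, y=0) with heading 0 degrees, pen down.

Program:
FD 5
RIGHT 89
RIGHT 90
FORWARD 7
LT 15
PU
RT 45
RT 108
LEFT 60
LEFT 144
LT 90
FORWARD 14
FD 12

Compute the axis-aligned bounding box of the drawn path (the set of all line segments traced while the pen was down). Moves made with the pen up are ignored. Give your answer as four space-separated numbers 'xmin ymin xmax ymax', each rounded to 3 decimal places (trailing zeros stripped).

Executing turtle program step by step:
Start: pos=(0,0), heading=0, pen down
FD 5: (0,0) -> (5,0) [heading=0, draw]
RT 89: heading 0 -> 271
RT 90: heading 271 -> 181
FD 7: (5,0) -> (-1.999,-0.122) [heading=181, draw]
LT 15: heading 181 -> 196
PU: pen up
RT 45: heading 196 -> 151
RT 108: heading 151 -> 43
LT 60: heading 43 -> 103
LT 144: heading 103 -> 247
LT 90: heading 247 -> 337
FD 14: (-1.999,-0.122) -> (10.888,-5.592) [heading=337, move]
FD 12: (10.888,-5.592) -> (21.934,-10.281) [heading=337, move]
Final: pos=(21.934,-10.281), heading=337, 2 segment(s) drawn

Segment endpoints: x in {-1.999, 0, 5}, y in {-0.122, 0}
xmin=-1.999, ymin=-0.122, xmax=5, ymax=0

Answer: -1.999 -0.122 5 0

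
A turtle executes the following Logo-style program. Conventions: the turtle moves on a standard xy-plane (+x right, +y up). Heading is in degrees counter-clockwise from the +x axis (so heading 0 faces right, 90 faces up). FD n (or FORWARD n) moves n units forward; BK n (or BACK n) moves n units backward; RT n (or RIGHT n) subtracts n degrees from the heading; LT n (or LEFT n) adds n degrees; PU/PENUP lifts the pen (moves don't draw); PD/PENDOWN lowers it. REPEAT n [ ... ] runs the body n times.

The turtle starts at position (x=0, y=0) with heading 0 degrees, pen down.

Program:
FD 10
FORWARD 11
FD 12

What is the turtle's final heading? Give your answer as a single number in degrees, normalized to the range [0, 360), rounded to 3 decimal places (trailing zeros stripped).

Executing turtle program step by step:
Start: pos=(0,0), heading=0, pen down
FD 10: (0,0) -> (10,0) [heading=0, draw]
FD 11: (10,0) -> (21,0) [heading=0, draw]
FD 12: (21,0) -> (33,0) [heading=0, draw]
Final: pos=(33,0), heading=0, 3 segment(s) drawn

Answer: 0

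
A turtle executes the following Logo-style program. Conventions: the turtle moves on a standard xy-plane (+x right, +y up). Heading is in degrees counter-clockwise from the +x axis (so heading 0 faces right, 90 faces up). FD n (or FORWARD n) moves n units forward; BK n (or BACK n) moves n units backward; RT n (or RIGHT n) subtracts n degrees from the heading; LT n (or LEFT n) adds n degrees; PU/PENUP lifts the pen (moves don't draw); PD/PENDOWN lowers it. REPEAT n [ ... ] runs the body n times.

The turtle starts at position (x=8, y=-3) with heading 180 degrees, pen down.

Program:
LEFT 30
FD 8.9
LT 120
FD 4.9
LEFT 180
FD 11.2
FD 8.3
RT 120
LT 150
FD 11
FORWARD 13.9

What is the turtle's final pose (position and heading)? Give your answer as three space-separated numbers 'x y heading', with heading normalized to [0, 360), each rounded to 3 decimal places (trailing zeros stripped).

Executing turtle program step by step:
Start: pos=(8,-3), heading=180, pen down
LT 30: heading 180 -> 210
FD 8.9: (8,-3) -> (0.292,-7.45) [heading=210, draw]
LT 120: heading 210 -> 330
FD 4.9: (0.292,-7.45) -> (4.536,-9.9) [heading=330, draw]
LT 180: heading 330 -> 150
FD 11.2: (4.536,-9.9) -> (-5.164,-4.3) [heading=150, draw]
FD 8.3: (-5.164,-4.3) -> (-12.352,-0.15) [heading=150, draw]
RT 120: heading 150 -> 30
LT 150: heading 30 -> 180
FD 11: (-12.352,-0.15) -> (-23.352,-0.15) [heading=180, draw]
FD 13.9: (-23.352,-0.15) -> (-37.252,-0.15) [heading=180, draw]
Final: pos=(-37.252,-0.15), heading=180, 6 segment(s) drawn

Answer: -37.252 -0.15 180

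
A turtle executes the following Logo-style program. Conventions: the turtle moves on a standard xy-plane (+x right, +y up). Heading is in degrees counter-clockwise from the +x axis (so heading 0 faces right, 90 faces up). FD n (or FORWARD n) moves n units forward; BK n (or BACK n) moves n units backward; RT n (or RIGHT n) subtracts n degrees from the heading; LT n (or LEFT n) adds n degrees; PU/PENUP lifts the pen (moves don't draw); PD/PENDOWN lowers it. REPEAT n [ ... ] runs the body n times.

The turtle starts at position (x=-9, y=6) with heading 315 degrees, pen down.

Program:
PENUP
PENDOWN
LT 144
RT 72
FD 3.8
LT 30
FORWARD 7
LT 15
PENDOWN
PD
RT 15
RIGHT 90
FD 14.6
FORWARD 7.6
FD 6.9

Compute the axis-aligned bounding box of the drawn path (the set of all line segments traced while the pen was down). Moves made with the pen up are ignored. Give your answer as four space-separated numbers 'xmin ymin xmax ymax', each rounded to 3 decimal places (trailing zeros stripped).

Answer: -9 -2.253 22.604 13.596

Derivation:
Executing turtle program step by step:
Start: pos=(-9,6), heading=315, pen down
PU: pen up
PD: pen down
LT 144: heading 315 -> 99
RT 72: heading 99 -> 27
FD 3.8: (-9,6) -> (-5.614,7.725) [heading=27, draw]
LT 30: heading 27 -> 57
FD 7: (-5.614,7.725) -> (-1.802,13.596) [heading=57, draw]
LT 15: heading 57 -> 72
PD: pen down
PD: pen down
RT 15: heading 72 -> 57
RT 90: heading 57 -> 327
FD 14.6: (-1.802,13.596) -> (10.443,5.644) [heading=327, draw]
FD 7.6: (10.443,5.644) -> (16.817,1.505) [heading=327, draw]
FD 6.9: (16.817,1.505) -> (22.604,-2.253) [heading=327, draw]
Final: pos=(22.604,-2.253), heading=327, 5 segment(s) drawn

Segment endpoints: x in {-9, -5.614, -1.802, 10.443, 16.817, 22.604}, y in {-2.253, 1.505, 5.644, 6, 7.725, 13.596}
xmin=-9, ymin=-2.253, xmax=22.604, ymax=13.596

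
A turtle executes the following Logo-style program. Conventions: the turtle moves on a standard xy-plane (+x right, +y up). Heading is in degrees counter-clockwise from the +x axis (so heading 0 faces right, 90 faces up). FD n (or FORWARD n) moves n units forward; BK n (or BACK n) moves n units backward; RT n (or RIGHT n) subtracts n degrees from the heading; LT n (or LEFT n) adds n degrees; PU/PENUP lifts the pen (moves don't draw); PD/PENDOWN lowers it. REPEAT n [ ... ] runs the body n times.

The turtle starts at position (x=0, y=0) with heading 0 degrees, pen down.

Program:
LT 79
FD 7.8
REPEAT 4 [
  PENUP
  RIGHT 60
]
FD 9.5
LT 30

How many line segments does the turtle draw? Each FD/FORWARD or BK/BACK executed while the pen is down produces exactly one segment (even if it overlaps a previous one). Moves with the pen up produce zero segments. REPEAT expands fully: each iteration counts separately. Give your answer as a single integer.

Answer: 1

Derivation:
Executing turtle program step by step:
Start: pos=(0,0), heading=0, pen down
LT 79: heading 0 -> 79
FD 7.8: (0,0) -> (1.488,7.657) [heading=79, draw]
REPEAT 4 [
  -- iteration 1/4 --
  PU: pen up
  RT 60: heading 79 -> 19
  -- iteration 2/4 --
  PU: pen up
  RT 60: heading 19 -> 319
  -- iteration 3/4 --
  PU: pen up
  RT 60: heading 319 -> 259
  -- iteration 4/4 --
  PU: pen up
  RT 60: heading 259 -> 199
]
FD 9.5: (1.488,7.657) -> (-7.494,4.564) [heading=199, move]
LT 30: heading 199 -> 229
Final: pos=(-7.494,4.564), heading=229, 1 segment(s) drawn
Segments drawn: 1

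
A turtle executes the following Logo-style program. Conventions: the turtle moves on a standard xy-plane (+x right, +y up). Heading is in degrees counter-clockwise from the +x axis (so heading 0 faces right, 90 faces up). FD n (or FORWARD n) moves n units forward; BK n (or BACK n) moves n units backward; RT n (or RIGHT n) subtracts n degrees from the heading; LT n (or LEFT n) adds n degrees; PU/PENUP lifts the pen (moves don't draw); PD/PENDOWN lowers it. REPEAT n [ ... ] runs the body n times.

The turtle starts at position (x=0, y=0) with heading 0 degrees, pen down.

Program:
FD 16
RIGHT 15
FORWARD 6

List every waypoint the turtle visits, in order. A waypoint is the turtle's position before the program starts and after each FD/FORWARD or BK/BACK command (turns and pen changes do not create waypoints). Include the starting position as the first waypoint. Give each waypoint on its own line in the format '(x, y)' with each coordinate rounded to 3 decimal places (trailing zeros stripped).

Executing turtle program step by step:
Start: pos=(0,0), heading=0, pen down
FD 16: (0,0) -> (16,0) [heading=0, draw]
RT 15: heading 0 -> 345
FD 6: (16,0) -> (21.796,-1.553) [heading=345, draw]
Final: pos=(21.796,-1.553), heading=345, 2 segment(s) drawn
Waypoints (3 total):
(0, 0)
(16, 0)
(21.796, -1.553)

Answer: (0, 0)
(16, 0)
(21.796, -1.553)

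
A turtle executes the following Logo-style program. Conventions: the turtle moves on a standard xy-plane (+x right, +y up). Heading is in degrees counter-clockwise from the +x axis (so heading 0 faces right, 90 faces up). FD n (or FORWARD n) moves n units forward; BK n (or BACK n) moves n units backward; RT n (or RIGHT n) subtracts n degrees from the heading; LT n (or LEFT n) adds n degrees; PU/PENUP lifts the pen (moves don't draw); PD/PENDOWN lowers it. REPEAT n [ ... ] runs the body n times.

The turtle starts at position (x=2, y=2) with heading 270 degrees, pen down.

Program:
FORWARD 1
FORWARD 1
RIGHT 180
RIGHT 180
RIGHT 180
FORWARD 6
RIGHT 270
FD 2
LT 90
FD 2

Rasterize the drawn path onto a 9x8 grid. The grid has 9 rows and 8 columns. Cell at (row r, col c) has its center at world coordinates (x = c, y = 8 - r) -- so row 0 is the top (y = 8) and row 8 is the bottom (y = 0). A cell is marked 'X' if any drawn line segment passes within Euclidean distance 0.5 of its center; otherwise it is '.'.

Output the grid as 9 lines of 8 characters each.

Answer: ........
........
XXX.....
X.X.....
X.X.....
..X.....
..X.....
..X.....
..X.....

Derivation:
Segment 0: (2,2) -> (2,1)
Segment 1: (2,1) -> (2,0)
Segment 2: (2,0) -> (2,6)
Segment 3: (2,6) -> (-0,6)
Segment 4: (-0,6) -> (-0,4)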